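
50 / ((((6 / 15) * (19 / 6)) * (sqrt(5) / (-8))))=-1200 * sqrt(5) / 19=-141.23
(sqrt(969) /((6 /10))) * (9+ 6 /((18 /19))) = 230 * sqrt(969) /9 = 795.51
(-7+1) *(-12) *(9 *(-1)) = -648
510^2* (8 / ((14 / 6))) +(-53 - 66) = 6241567 / 7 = 891652.43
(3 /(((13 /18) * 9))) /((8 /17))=51 /52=0.98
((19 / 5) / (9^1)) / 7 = 19 / 315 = 0.06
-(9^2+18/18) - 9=-91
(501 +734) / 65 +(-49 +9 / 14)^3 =-113059.98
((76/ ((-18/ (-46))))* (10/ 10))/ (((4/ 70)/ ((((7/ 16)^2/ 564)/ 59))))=0.02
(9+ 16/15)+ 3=13.07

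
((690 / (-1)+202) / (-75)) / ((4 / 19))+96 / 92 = 55114 / 1725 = 31.95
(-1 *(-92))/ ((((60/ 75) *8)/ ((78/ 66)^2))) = 19435/ 968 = 20.08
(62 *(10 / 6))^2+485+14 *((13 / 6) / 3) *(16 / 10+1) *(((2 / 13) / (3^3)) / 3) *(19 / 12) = 244131679 / 21870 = 11162.86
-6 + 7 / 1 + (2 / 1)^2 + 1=6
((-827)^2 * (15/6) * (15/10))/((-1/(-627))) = 6432352245/4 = 1608088061.25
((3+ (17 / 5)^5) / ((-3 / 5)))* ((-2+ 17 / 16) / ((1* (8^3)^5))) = 89327 / 4398046511104000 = 0.00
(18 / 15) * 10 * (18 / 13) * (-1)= -216 / 13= -16.62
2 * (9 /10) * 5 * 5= 45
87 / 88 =0.99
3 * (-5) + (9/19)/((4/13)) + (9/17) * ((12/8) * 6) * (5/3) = -5.52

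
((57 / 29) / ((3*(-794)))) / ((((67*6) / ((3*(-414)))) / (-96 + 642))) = 1073709 / 771371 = 1.39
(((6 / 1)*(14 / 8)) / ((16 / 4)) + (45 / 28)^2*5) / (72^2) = 4061 / 1354752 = 0.00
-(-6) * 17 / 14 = 51 / 7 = 7.29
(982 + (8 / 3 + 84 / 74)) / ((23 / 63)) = 2297904 / 851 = 2700.24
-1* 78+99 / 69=-1761 / 23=-76.57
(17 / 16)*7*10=74.38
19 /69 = 0.28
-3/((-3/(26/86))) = 13/43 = 0.30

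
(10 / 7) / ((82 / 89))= 445 / 287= 1.55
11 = 11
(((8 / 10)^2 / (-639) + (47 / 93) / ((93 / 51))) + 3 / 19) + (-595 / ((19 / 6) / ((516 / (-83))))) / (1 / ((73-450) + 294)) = -28280053584394 / 291687525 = -96953.25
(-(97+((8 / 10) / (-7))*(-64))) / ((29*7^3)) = -3651 / 348145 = -0.01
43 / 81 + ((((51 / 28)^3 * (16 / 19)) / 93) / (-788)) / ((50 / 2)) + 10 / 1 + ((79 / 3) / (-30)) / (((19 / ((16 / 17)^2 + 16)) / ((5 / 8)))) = 3742783899551447 / 372664903388400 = 10.04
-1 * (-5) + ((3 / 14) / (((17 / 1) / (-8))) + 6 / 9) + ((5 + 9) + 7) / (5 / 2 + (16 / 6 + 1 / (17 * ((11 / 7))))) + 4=28351819 / 2084523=13.60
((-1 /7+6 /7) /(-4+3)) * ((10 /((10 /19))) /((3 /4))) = -380 /21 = -18.10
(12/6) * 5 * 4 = 40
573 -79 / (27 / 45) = 1324 / 3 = 441.33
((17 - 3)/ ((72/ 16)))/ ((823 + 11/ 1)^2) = 7/ 1565001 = 0.00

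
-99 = -99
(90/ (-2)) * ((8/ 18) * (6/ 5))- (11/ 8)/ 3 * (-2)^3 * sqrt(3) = -17.65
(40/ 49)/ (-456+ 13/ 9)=-360/ 200459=-0.00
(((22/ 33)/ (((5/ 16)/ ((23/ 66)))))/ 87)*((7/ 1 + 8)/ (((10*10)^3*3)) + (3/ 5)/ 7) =2760161/ 3768187500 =0.00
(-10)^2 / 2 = 50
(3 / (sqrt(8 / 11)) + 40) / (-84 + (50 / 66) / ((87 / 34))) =-57420 / 120157 - 8613 * sqrt(22) / 961256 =-0.52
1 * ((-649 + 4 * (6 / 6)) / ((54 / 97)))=-20855 / 18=-1158.61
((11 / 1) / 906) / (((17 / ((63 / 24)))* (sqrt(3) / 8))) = 0.01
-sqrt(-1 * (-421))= -sqrt(421)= -20.52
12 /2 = 6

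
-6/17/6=-1/17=-0.06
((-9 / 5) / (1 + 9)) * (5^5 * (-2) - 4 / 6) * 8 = 225024 / 25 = 9000.96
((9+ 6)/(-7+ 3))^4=50625/256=197.75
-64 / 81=-0.79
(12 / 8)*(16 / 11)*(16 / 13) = 384 / 143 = 2.69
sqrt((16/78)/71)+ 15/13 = 2*sqrt(5538)/2769+ 15/13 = 1.21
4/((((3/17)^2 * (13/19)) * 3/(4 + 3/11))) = 1032308/3861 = 267.37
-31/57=-0.54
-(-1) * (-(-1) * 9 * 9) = 81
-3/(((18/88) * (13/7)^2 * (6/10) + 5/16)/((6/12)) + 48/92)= -1487640/988441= -1.51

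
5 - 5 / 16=75 / 16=4.69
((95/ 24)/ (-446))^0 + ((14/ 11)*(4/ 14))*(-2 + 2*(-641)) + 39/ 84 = -143357/ 308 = -465.44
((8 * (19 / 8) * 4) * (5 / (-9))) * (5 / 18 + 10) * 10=-351500 / 81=-4339.51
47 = 47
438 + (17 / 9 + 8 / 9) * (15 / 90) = 23677 / 54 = 438.46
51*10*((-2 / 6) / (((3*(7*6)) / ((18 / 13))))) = -170 / 91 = -1.87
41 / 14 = 2.93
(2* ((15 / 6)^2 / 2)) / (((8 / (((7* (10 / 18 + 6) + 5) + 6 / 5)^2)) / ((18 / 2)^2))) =171698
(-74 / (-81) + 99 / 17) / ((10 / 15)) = 9277 / 918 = 10.11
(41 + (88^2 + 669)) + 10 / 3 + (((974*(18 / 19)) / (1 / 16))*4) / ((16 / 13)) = 56439.65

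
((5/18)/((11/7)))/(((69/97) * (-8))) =-3395/109296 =-0.03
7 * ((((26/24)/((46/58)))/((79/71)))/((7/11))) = 294437/21804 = 13.50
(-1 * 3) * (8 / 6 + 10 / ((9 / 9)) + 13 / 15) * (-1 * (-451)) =-82533 / 5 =-16506.60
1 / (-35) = -0.03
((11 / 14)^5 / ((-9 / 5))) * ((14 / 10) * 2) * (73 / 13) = -2.62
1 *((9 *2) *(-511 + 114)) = -7146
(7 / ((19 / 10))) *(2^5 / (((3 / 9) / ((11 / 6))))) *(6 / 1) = 73920 / 19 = 3890.53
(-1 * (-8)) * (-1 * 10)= -80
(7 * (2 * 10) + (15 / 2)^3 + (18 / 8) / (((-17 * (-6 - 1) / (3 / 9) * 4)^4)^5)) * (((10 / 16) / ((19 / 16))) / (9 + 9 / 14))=310471213948480939803085918749817907150441889081130264437813411841 / 10123739568127806904114608378748233679845967843548058201595314176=30.67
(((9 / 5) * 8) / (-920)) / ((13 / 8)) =-72 / 7475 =-0.01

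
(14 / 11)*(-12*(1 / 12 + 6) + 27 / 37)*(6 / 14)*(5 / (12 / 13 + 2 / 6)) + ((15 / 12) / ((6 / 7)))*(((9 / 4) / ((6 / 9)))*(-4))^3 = -682834275 / 182336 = -3744.92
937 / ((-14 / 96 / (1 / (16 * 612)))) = -937 / 1428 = -0.66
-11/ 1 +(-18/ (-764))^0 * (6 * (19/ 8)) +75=313/ 4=78.25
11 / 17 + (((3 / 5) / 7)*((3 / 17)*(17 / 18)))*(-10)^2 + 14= 1913 / 119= 16.08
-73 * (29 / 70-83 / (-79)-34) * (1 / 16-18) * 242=-65158205607 / 6320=-10309842.66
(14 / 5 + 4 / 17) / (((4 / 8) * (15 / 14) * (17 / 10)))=4816 / 1445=3.33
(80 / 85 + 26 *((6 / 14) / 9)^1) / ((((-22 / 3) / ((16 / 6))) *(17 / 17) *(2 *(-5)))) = 0.08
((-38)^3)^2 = 3010936384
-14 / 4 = -7 / 2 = -3.50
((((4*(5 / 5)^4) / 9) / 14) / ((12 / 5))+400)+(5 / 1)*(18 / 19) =2906915 / 7182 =404.75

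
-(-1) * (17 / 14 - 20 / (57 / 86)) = -23111 / 798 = -28.96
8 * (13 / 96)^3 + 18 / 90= 121577 / 552960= 0.22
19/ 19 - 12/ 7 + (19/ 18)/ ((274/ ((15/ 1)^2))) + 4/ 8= 0.65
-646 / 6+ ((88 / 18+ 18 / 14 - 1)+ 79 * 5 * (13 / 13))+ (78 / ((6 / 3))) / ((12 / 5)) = 77807 / 252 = 308.76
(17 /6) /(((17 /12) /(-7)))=-14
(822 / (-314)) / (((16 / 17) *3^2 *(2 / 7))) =-16303 / 15072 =-1.08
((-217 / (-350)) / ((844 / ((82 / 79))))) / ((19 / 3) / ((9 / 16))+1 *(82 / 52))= 446121 / 7510217950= 0.00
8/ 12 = 2/ 3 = 0.67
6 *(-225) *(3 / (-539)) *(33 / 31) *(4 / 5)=9720 / 1519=6.40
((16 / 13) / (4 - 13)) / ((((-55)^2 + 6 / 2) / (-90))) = 40 / 9841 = 0.00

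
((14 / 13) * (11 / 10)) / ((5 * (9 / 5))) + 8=4757 / 585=8.13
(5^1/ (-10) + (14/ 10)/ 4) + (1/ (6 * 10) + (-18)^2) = 4858/ 15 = 323.87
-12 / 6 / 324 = -1 / 162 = -0.01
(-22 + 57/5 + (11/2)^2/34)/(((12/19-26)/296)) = 4641909/40970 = 113.30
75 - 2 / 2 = 74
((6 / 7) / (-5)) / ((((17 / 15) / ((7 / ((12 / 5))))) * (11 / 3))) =-45 / 374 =-0.12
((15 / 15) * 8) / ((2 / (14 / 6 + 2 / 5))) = 164 / 15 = 10.93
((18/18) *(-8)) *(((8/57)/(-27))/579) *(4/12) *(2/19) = 128/50791617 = 0.00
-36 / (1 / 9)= -324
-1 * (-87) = 87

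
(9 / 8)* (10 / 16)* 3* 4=135 / 16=8.44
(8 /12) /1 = 2 /3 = 0.67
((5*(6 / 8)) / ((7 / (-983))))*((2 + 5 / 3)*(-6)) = 162195 / 14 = 11585.36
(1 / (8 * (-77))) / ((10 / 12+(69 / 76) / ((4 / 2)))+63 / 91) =-741 / 903595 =-0.00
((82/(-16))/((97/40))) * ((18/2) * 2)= -3690/97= -38.04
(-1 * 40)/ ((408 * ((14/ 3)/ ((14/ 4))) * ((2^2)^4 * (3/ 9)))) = -15/ 17408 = -0.00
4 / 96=1 / 24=0.04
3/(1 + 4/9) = 27/13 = 2.08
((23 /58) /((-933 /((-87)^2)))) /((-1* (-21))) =-667 /4354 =-0.15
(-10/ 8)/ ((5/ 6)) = -3/ 2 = -1.50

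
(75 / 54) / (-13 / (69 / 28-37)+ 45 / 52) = 1.12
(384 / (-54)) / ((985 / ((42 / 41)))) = -896 / 121155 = -0.01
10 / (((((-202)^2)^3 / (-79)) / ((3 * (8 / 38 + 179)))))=-4034925 / 645404251565408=-0.00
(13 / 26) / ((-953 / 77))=-77 / 1906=-0.04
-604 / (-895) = 604 / 895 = 0.67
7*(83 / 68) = 8.54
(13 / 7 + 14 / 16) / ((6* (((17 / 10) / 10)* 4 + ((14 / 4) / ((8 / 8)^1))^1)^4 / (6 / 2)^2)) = 179296875 / 13356208327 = 0.01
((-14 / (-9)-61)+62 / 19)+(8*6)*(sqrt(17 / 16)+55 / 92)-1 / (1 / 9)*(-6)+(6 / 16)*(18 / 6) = 77.12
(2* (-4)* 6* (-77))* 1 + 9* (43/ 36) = 14827/ 4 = 3706.75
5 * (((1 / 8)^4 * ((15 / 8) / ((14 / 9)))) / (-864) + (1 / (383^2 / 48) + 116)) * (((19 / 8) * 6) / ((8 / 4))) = 71191733815897455 / 17227231264768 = 4132.51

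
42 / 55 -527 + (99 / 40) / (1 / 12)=-54619 / 110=-496.54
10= 10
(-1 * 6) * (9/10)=-27/5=-5.40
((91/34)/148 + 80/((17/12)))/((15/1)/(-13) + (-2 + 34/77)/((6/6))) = -284535251/13661880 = -20.83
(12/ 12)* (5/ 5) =1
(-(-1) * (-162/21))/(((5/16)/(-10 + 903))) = -771552/35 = -22044.34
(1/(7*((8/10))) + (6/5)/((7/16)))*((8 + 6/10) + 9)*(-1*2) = -17996/175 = -102.83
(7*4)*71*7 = 13916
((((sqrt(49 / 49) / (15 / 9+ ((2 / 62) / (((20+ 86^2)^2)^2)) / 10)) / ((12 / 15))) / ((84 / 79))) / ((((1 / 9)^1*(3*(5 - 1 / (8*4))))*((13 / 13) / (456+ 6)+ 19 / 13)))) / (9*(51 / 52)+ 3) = 734422185120285443358720 / 29852955554209739457387643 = 0.02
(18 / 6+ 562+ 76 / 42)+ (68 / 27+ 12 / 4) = 108170 / 189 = 572.33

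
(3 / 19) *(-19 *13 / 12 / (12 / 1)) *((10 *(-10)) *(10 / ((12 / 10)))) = 8125 / 36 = 225.69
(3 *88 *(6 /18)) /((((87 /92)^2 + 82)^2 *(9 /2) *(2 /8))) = 50434064384 /4430397732201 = 0.01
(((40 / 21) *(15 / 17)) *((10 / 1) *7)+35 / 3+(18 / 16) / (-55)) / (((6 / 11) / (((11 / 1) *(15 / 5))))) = 31914751 / 4080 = 7822.24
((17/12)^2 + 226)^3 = 35394167353537/2985984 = 11853435.03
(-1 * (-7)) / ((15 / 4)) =28 / 15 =1.87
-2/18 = -1/9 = -0.11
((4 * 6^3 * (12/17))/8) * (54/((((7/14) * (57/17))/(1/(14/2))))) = 46656/133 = 350.80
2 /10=1 /5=0.20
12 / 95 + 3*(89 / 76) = 1383 / 380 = 3.64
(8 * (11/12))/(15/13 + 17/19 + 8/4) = 2717/1500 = 1.81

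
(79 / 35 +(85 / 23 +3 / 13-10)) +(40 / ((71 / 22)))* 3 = 24791931 / 743015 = 33.37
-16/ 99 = -0.16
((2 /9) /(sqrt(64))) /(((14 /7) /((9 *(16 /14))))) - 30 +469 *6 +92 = 20133 /7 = 2876.14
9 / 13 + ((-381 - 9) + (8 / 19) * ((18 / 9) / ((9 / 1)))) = -865223 / 2223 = -389.21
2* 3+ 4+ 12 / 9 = 34 / 3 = 11.33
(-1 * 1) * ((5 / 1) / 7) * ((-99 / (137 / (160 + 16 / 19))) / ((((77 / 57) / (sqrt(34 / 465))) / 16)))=440064 * sqrt(15810) / 208103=265.89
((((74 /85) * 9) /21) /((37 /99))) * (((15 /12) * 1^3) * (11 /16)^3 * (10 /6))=658845 /974848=0.68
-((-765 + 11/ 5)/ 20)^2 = -3636649/ 2500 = -1454.66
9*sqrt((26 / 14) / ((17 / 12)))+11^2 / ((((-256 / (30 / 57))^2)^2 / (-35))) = -2646875 / 34982777061376+18*sqrt(4641) / 119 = 10.30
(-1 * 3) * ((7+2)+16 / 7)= -237 / 7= -33.86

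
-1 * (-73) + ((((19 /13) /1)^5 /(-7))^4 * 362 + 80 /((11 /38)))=325042892272215461822134698625 /501940098258376793978173211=647.57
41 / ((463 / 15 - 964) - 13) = -615 / 14192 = -0.04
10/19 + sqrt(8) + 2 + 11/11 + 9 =2 *sqrt(2) + 238/19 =15.35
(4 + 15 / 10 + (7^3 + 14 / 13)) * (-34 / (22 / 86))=-6644059 / 143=-46461.95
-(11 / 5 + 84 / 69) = -393 / 115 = -3.42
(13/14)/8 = 13/112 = 0.12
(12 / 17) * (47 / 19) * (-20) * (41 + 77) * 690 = -918417600 / 323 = -2843398.14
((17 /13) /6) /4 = 17 /312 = 0.05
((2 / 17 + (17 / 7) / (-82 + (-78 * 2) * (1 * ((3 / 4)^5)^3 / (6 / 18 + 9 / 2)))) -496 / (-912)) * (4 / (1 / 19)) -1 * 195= -16833755908316005 / 114542942811171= -146.96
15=15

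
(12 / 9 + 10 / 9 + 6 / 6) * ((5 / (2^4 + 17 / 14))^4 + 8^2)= 6693574991024 / 30360623049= 220.47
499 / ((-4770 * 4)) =-0.03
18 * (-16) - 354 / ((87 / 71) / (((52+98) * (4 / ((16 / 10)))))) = -3150102 / 29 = -108624.21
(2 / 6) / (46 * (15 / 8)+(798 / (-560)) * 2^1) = 5 / 1251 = 0.00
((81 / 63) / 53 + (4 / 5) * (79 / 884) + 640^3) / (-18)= -53733621779627 / 3689595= -14563555.56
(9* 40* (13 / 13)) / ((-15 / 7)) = -168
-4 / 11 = -0.36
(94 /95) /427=94 /40565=0.00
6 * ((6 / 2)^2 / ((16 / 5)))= 135 / 8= 16.88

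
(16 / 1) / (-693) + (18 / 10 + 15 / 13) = 132016 / 45045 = 2.93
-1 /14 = -0.07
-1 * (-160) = 160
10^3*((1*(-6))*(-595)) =3570000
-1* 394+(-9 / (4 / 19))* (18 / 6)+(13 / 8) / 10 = -41767 / 80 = -522.09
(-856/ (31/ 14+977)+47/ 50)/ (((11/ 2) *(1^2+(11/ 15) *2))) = 135369/ 27897815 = 0.00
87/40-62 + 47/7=-14871/280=-53.11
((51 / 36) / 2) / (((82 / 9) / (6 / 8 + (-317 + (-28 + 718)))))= 76245 / 2624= 29.06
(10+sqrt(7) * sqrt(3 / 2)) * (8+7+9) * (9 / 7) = 108 * sqrt(42) / 7+2160 / 7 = 408.56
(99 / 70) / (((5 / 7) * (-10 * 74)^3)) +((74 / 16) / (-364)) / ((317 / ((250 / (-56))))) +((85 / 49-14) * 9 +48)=-127623889311125173 / 2045661927400000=-62.39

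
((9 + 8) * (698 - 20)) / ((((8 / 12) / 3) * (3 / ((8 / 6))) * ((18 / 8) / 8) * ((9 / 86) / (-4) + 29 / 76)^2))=10504162254848 / 16188987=648846.17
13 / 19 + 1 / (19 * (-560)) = 7279 / 10640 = 0.68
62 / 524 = 31 / 262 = 0.12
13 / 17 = 0.76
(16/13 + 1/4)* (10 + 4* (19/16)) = 4543/208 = 21.84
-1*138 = -138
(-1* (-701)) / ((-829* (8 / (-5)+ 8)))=-3505 / 26528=-0.13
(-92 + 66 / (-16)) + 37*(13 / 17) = -9225 / 136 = -67.83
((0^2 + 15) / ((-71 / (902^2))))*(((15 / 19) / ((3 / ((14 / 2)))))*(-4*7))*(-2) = -23919957600 / 1349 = -17731621.65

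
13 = 13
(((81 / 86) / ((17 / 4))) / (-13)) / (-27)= 6 / 9503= 0.00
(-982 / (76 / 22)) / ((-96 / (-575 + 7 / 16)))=-49651393 / 29184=-1701.32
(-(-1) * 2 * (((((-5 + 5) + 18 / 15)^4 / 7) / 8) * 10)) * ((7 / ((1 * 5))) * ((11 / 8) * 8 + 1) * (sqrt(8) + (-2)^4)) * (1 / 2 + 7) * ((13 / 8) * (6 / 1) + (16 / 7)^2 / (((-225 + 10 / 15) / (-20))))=7858870776 * sqrt(2) / 4122125 + 62870966208 / 4122125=17948.29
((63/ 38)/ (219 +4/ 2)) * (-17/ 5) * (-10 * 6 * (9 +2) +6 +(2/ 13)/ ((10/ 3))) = 2677941/ 160550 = 16.68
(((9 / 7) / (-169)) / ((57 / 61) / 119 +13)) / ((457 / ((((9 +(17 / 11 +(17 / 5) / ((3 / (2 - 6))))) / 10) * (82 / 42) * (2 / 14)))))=-2636054 / 12283555309025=-0.00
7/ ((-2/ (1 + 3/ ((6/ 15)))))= -119/ 4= -29.75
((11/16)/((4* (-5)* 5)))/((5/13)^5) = -4084223/5000000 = -0.82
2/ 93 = 0.02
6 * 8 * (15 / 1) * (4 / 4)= 720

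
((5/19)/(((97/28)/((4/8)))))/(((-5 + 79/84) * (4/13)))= -19110/628463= -0.03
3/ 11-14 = -151/ 11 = -13.73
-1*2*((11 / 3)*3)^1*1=-22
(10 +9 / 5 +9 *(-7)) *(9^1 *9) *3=-62208 / 5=-12441.60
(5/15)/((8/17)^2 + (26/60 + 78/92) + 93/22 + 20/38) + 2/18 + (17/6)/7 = 18698375315/32852957634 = 0.57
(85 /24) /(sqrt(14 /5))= 85 * sqrt(70) /336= 2.12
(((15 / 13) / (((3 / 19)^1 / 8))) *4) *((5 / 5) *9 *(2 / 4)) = 13680 / 13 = 1052.31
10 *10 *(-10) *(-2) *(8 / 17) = 16000 / 17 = 941.18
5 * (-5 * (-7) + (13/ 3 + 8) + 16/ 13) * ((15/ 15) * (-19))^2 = 87658.21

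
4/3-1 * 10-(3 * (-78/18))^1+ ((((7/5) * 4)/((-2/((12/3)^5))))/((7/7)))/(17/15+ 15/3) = -31957/69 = -463.14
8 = 8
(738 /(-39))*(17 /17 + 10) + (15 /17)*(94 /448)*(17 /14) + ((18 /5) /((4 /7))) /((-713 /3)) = -30223826391 /145337920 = -207.96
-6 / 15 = -2 / 5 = -0.40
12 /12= 1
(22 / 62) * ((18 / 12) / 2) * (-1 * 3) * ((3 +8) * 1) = -8.78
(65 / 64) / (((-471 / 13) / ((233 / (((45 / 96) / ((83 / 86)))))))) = -3268291 / 243036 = -13.45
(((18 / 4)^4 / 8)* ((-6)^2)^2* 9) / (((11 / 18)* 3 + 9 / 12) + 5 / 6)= 14348907 / 82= 174986.67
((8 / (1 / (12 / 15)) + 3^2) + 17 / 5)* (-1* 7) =-658 / 5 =-131.60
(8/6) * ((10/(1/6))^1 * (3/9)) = 80/3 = 26.67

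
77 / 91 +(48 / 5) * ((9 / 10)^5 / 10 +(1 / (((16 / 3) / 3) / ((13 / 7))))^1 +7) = 2236370377 / 28437500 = 78.64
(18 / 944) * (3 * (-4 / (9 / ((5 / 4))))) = -15 / 472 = -0.03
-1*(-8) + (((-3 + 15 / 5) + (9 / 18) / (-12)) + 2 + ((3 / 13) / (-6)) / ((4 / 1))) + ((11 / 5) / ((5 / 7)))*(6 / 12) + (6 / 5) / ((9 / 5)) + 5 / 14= 28466 / 2275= 12.51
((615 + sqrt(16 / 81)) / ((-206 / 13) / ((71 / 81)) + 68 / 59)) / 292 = -301637323 / 2422253880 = -0.12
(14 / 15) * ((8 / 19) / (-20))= -0.02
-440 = -440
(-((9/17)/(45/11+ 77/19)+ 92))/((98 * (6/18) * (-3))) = 2663809/2835532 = 0.94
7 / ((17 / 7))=2.88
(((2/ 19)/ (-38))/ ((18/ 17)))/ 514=-17/ 3339972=-0.00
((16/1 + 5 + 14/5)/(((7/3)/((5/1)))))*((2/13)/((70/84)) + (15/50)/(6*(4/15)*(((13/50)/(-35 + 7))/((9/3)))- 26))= 6025599/682630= 8.83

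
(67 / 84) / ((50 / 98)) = 469 / 300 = 1.56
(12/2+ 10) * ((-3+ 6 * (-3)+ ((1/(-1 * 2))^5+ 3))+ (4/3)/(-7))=-12245/42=-291.55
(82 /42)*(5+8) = 533 /21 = 25.38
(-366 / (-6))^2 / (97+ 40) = 3721 / 137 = 27.16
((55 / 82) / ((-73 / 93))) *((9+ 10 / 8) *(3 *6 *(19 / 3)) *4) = -291555 / 73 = -3993.90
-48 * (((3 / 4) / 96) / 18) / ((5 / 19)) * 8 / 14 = -19 / 420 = -0.05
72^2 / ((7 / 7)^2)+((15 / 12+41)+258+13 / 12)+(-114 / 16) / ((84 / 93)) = 5477.44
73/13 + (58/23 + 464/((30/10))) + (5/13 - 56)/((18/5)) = 20335/138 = 147.36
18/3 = 6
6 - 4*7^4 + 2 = -9596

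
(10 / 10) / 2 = 1 / 2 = 0.50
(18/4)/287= 0.02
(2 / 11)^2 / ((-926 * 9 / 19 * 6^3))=-19 / 54454356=-0.00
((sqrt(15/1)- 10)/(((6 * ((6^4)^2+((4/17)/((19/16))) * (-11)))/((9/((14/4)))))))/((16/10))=-24225/15190427392+4845 * sqrt(15)/30380854784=-0.00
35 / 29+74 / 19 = 2811 / 551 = 5.10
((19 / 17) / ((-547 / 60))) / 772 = -285 / 1794707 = -0.00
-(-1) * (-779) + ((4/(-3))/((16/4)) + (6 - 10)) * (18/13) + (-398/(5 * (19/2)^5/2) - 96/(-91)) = -883214450757/1126625045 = -783.95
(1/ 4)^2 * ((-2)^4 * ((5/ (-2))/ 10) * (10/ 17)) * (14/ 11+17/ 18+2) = -4175/ 6732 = -0.62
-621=-621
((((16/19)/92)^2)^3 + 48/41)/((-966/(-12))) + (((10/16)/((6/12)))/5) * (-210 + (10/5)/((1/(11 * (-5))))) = -3677133384043972044784/45972524675130802609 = -79.99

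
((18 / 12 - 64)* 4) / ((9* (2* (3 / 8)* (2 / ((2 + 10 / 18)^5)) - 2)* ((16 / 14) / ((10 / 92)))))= 48972175 / 36818244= 1.33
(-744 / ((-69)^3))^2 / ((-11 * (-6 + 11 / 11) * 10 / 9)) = 30752 / 366388825275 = 0.00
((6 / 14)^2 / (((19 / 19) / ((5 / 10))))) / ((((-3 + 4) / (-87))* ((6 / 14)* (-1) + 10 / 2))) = -783 / 448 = -1.75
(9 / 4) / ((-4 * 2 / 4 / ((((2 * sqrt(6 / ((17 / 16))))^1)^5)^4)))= -78426848938210222562869248 / 2015993900449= -38902324516330.67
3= 3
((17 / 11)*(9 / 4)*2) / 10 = 153 / 220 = 0.70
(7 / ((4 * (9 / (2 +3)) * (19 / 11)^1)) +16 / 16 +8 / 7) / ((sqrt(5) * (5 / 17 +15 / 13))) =572611 * sqrt(5) / 1532160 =0.84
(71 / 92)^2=5041 / 8464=0.60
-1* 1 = -1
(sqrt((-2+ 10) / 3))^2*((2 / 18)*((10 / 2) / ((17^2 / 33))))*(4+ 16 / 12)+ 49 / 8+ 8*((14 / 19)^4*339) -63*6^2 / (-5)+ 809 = 84161060728127 / 40675790520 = 2069.07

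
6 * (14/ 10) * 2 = 84/ 5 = 16.80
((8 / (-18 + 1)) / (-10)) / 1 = 4 / 85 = 0.05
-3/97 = -0.03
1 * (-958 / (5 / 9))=-8622 / 5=-1724.40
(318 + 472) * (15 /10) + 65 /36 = 42725 /36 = 1186.81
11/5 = 2.20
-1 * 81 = -81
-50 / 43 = -1.16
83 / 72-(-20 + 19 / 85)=128087 / 6120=20.93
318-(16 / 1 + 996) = -694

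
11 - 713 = -702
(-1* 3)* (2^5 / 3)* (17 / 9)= -544 / 9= -60.44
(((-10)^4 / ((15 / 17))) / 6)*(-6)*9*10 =-1020000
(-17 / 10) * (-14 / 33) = 119 / 165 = 0.72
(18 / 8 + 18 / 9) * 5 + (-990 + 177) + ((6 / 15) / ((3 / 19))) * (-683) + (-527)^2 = 16512419 / 60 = 275206.98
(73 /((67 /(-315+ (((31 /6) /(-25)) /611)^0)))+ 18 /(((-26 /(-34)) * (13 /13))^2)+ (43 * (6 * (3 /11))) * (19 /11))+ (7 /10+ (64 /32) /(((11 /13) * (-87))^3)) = -18766854940677527 /99242414232390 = -189.10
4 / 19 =0.21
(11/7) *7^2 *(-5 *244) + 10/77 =-7233370/77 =-93939.87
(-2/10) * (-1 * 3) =0.60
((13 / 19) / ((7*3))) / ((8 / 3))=13 / 1064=0.01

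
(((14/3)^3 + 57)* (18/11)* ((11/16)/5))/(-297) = -4283/35640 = -0.12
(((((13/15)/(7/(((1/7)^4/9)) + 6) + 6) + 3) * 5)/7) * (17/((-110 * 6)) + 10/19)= 3.22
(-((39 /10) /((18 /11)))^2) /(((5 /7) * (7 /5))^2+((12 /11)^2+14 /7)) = -14641 /10800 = -1.36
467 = 467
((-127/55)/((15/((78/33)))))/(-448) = 1651/2032800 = 0.00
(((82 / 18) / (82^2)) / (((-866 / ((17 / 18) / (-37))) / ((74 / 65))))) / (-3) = -17 / 2243269080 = -0.00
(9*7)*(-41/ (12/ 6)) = -2583/ 2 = -1291.50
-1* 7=-7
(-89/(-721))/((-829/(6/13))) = -534/7770217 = -0.00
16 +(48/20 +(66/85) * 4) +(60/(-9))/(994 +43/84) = 152661692/7100815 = 21.50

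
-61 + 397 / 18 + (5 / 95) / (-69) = -306343 / 7866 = -38.95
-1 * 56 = -56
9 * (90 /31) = 810 /31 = 26.13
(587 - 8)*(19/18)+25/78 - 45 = 566.49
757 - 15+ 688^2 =474086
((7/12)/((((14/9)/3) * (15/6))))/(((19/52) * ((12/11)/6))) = 1287/190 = 6.77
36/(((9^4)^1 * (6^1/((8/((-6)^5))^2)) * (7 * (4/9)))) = 1/3214155168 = 0.00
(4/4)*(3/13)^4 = 81/28561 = 0.00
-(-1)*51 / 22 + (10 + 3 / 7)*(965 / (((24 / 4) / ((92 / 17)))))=9079.26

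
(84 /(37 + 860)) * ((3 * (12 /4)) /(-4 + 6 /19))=-342 /1495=-0.23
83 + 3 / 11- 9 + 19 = 1026 / 11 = 93.27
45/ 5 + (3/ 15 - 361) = -1759/ 5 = -351.80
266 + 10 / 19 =5064 / 19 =266.53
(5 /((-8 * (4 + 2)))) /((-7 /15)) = 25 /112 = 0.22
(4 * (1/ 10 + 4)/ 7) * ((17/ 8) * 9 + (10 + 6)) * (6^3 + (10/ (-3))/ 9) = 33537631/ 1890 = 17744.78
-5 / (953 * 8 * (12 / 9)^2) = -45 / 121984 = -0.00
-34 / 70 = -17 / 35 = -0.49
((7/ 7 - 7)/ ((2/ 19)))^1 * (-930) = 53010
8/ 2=4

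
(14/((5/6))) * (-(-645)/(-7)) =-1548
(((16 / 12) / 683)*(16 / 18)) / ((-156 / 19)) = -152 / 719199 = -0.00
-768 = -768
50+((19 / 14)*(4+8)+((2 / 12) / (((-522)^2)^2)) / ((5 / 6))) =172254270193927 / 2598663558960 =66.29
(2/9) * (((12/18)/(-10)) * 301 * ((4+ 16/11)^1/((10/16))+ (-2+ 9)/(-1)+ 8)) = -64414/1485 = -43.38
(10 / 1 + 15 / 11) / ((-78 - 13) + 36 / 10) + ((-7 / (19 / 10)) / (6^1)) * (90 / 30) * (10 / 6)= -46150 / 14421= -3.20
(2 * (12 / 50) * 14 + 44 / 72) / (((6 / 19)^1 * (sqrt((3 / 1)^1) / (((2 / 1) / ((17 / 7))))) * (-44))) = -438767 * sqrt(3) / 3029400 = -0.25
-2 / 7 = -0.29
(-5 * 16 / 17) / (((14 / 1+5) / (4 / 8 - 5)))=360 / 323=1.11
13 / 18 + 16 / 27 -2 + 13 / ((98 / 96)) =31883 / 2646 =12.05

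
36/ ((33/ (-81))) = -88.36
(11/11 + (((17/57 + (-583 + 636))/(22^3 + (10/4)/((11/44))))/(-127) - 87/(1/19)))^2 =4061333939336669756761/1488156459310161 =2729104.13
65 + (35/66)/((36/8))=19340/297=65.12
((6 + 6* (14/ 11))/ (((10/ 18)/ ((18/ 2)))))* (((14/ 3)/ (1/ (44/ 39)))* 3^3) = 408240/ 13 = 31403.08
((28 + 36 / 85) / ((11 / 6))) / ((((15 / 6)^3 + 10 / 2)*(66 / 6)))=38656 / 565675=0.07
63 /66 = 21 /22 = 0.95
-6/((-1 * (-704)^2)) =3/247808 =0.00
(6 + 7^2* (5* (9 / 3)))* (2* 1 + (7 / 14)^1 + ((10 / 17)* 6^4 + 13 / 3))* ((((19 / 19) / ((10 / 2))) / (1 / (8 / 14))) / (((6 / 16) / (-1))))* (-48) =4960993024 / 595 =8337803.40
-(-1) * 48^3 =110592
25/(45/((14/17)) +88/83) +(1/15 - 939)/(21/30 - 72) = 1885368086/138451053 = 13.62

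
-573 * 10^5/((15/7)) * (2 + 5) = -187180000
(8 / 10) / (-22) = -2 / 55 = -0.04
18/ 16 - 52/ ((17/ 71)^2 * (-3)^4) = -1886375/ 187272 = -10.07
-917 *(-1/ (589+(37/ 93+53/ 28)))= 2387868/ 1539721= 1.55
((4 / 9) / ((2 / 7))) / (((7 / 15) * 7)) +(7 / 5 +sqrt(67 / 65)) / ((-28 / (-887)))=887 * sqrt(4355) / 1820 +18827 / 420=76.99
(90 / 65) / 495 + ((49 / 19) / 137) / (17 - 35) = 58673 / 33500610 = 0.00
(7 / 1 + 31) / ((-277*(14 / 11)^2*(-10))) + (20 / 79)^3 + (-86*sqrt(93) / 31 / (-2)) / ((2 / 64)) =3305176661 / 133840366940 + 1376*sqrt(93) / 31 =428.08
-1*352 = -352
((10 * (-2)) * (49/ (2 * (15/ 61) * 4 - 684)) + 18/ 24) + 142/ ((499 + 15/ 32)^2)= 23248229096519/ 10628003447556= 2.19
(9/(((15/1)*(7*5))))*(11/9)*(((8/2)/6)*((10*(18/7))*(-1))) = -88/245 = -0.36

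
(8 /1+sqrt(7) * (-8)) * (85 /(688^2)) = 85 /59168 -85 * sqrt(7) /59168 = -0.00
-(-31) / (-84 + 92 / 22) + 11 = 9317 / 878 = 10.61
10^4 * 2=20000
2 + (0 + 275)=277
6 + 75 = 81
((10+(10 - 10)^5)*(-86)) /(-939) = 860 /939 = 0.92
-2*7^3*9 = -6174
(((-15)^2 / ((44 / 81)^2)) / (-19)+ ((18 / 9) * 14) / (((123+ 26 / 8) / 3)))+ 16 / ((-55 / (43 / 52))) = -9588836581 / 241486960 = -39.71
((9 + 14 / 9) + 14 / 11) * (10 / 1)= 11710 / 99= 118.28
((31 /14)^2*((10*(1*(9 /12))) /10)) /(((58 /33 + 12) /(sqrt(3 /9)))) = 31713*sqrt(3) /355936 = 0.15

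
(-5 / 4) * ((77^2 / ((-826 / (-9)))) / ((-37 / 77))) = 2934855 / 17464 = 168.05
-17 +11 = -6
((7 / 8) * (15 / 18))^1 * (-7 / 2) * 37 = -9065 / 96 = -94.43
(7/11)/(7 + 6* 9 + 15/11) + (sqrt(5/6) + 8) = sqrt(30)/6 + 785/98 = 8.92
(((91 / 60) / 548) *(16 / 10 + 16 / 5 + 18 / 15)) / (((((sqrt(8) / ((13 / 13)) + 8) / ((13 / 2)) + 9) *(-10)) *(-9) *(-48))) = -157339 / 418004755200 + 1183 *sqrt(2) / 104501188800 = -0.00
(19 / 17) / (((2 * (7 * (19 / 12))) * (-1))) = -6 / 119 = -0.05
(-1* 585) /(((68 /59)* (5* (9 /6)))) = -2301 /34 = -67.68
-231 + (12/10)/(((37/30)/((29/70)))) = -298623/1295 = -230.60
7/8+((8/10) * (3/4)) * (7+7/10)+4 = 1899/200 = 9.50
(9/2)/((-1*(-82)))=9/164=0.05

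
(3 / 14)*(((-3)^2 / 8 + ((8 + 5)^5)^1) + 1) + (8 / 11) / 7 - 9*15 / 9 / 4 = 98017421 / 1232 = 79559.59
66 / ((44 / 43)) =129 / 2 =64.50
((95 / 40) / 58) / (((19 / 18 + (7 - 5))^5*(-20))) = -1121931 / 145952468750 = -0.00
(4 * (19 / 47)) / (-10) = -38 / 235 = -0.16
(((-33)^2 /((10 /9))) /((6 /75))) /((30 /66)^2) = 1185921 /20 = 59296.05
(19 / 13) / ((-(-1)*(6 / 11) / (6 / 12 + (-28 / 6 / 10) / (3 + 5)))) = 11077 / 9360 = 1.18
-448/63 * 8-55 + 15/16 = -110.95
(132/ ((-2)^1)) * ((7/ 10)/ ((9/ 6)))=-154/ 5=-30.80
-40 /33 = -1.21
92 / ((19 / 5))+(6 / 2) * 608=35116 / 19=1848.21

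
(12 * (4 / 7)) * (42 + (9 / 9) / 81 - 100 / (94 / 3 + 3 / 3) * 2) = 643408 / 2619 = 245.67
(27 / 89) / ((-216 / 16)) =-2 / 89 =-0.02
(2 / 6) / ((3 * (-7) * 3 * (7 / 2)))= -0.00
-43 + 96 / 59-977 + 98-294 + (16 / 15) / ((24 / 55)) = -643534 / 531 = -1211.93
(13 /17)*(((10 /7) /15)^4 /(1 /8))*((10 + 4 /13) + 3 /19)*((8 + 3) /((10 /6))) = 727936 /20939121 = 0.03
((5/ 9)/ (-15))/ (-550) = 1/ 14850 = 0.00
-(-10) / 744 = 5 / 372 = 0.01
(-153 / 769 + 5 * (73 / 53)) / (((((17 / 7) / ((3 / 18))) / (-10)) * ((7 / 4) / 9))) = -16354560 / 692869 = -23.60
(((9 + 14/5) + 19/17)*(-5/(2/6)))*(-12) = 39528/17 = 2325.18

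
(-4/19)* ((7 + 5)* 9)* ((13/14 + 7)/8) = -2997/133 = -22.53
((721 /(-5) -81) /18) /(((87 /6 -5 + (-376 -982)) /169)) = 190294 /121365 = 1.57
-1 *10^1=-10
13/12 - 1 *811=-9719/12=-809.92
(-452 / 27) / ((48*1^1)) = -113 / 324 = -0.35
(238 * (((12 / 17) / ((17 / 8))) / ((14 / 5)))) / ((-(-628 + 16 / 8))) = 240 / 5321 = 0.05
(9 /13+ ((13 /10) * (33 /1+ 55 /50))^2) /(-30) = -255559357 /3900000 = -65.53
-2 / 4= -1 / 2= -0.50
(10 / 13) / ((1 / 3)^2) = 6.92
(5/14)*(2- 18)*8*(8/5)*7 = -512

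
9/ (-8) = -9/ 8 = -1.12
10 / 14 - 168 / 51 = -2.58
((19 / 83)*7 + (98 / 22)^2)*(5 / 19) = 1076880 / 190817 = 5.64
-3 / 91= -0.03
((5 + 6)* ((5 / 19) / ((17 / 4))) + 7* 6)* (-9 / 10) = -38.41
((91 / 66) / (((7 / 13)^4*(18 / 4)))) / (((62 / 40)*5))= 1485172 / 3158001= 0.47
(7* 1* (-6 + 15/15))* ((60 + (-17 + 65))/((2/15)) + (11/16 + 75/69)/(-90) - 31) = -180598789/6624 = -27264.31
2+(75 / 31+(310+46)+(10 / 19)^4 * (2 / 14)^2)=360.42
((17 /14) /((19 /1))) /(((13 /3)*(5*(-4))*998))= -51 /69021680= -0.00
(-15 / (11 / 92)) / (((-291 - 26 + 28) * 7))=1380 / 22253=0.06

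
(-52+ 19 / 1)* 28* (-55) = 50820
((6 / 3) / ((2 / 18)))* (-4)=-72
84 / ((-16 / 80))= -420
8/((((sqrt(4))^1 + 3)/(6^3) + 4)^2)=373248/755161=0.49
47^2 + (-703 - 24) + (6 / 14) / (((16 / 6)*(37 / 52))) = 767793 / 518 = 1482.23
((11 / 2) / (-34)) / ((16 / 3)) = -33 / 1088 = -0.03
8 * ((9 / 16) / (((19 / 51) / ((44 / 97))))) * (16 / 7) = 161568 / 12901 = 12.52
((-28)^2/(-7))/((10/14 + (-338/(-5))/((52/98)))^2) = -0.01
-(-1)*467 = 467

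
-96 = -96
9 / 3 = 3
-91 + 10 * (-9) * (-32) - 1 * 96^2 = -6427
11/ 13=0.85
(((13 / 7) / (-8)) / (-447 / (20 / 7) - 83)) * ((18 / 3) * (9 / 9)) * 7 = 195 / 4789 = 0.04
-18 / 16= -9 / 8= -1.12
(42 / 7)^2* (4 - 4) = 0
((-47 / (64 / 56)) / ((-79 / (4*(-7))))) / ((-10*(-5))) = -2303 / 7900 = -0.29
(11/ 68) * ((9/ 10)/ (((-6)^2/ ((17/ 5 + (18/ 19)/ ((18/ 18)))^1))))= 0.02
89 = 89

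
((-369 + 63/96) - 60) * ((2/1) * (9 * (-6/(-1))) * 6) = -1110267/4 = -277566.75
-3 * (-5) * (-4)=-60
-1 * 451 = -451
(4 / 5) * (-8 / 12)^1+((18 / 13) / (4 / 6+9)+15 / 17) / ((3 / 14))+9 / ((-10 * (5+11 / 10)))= 24073903 / 5864235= 4.11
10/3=3.33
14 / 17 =0.82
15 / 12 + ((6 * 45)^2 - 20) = 291525 / 4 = 72881.25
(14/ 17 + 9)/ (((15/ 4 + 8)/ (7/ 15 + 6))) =64796/ 11985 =5.41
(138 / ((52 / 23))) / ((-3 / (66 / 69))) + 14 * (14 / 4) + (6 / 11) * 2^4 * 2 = 46.99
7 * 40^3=448000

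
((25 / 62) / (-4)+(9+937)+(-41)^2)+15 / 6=652091 / 248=2629.40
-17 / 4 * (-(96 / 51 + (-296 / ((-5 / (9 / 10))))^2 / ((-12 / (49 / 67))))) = -30455179 / 41875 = -727.29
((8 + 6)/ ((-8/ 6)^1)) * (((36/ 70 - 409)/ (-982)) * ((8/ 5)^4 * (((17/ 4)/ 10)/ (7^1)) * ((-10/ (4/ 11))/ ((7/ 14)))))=1026638976/ 10740625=95.58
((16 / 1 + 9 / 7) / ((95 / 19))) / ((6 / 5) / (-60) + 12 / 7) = 1210 / 593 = 2.04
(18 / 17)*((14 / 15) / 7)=12 / 85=0.14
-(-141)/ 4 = 141/ 4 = 35.25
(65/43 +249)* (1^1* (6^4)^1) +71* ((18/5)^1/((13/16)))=908312544/2795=324977.65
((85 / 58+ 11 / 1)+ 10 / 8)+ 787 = 92883 / 116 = 800.72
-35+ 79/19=-586/19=-30.84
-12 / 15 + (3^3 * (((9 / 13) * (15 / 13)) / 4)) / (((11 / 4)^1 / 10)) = 174814 / 9295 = 18.81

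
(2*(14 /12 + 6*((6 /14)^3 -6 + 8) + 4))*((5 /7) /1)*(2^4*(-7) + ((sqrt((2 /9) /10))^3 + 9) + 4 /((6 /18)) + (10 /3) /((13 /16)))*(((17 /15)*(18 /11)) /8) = -2091409513 /4120116 + 617117*sqrt(5) /71309700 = -507.59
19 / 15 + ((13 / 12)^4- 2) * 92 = -1451933 / 25920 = -56.02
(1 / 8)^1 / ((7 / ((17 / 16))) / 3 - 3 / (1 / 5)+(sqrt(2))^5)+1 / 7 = 2512295 / 19217912 - 2601 * sqrt(2) / 686354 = 0.13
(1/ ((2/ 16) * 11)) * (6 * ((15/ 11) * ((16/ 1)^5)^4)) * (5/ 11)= 4352132950612665028942233600/ 1331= 3269821901286750585230829.00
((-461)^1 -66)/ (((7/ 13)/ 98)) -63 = -95977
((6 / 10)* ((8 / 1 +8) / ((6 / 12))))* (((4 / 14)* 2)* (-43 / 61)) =-16512 / 2135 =-7.73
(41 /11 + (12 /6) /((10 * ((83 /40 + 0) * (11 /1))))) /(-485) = -3411 /442805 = -0.01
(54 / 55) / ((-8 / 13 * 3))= -0.53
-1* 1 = -1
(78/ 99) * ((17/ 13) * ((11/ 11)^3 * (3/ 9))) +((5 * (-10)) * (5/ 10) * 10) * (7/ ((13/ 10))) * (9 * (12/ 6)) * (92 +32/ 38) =-55010331602/ 24453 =-2249635.28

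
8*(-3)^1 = -24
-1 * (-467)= 467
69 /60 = 23 /20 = 1.15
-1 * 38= -38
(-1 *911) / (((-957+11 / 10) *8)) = 4555 / 38236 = 0.12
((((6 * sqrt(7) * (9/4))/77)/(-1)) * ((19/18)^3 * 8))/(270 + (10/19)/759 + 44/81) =-8992149 * sqrt(7)/1474772152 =-0.02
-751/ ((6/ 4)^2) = -3004/ 9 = -333.78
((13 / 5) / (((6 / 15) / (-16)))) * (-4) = 416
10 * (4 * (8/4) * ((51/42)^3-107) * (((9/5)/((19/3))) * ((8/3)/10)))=-4157208/6517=-637.90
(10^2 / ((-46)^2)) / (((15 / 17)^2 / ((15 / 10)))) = 289 / 3174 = 0.09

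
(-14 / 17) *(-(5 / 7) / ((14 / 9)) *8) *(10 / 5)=720 / 119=6.05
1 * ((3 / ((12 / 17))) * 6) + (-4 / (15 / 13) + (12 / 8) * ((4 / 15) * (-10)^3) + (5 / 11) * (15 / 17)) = -2118143 / 5610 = -377.57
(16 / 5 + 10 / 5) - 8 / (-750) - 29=-8921 / 375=-23.79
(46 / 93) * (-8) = -368 / 93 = -3.96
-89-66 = -155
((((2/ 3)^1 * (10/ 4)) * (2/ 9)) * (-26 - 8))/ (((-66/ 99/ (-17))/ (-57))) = 54910/ 3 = 18303.33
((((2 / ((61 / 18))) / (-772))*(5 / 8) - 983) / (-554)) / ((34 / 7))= 648080419 / 1774049824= 0.37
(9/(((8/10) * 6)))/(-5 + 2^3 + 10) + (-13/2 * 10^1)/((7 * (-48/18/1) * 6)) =1055/1456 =0.72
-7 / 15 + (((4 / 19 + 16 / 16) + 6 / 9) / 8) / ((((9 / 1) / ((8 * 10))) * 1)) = 4153 / 2565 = 1.62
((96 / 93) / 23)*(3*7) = 672 / 713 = 0.94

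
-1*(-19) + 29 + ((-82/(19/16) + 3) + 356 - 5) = 6326/19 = 332.95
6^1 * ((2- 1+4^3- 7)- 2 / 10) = 346.80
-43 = -43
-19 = -19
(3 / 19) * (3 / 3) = 3 / 19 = 0.16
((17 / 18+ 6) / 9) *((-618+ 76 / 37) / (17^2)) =-1424375 / 866133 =-1.64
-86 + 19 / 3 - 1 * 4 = -251 / 3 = -83.67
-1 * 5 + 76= 71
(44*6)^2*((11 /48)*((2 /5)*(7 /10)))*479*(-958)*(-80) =164175498009.60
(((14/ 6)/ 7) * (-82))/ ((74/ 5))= -205/ 111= -1.85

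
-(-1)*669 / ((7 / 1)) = 669 / 7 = 95.57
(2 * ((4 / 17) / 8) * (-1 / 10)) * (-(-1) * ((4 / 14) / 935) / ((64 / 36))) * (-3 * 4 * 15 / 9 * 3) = 0.00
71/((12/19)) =112.42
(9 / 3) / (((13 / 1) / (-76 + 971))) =2685 / 13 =206.54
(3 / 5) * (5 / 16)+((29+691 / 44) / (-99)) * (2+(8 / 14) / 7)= -30593 / 40656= -0.75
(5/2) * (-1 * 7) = -35/2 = -17.50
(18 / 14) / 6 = 3 / 14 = 0.21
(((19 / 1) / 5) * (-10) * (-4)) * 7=1064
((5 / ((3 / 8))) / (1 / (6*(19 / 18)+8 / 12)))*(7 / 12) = 490 / 9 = 54.44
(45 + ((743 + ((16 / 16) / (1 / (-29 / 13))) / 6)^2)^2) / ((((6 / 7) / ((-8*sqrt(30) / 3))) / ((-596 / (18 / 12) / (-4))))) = -11742173099891677825235*sqrt(30) / 124925814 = -514821787028022.42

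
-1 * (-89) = 89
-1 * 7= -7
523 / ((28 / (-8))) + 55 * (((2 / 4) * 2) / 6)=-5891 / 42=-140.26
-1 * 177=-177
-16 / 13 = -1.23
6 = 6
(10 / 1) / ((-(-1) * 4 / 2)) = 5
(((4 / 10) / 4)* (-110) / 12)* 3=-11 / 4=-2.75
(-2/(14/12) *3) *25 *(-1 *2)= 1800/7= 257.14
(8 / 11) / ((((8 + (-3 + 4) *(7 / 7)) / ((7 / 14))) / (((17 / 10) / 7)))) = 34 / 3465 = 0.01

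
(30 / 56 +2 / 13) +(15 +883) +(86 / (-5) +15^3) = 7746811 / 1820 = 4256.49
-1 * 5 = -5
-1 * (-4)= 4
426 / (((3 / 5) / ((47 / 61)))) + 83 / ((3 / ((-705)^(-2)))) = 547.05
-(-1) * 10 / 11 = 10 / 11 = 0.91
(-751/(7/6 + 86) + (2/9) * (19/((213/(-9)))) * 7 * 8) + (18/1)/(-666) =-76802113/4121763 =-18.63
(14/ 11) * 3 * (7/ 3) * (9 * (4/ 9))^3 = 6272/ 11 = 570.18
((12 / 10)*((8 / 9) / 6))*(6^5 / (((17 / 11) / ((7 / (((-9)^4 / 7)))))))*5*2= 275968 / 4131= 66.80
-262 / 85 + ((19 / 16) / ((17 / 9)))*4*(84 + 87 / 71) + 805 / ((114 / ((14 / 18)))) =2683902511 / 12383820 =216.73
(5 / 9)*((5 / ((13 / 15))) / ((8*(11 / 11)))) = 125 / 312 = 0.40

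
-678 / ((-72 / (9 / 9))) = 113 / 12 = 9.42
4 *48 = 192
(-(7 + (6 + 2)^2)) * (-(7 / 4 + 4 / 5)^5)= 24496792821 / 3200000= 7655.25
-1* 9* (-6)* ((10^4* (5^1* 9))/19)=24300000/19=1278947.37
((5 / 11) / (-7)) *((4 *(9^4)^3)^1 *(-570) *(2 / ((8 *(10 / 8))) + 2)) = 643939343176680 / 7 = 91991334739525.71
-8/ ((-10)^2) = -2/ 25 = -0.08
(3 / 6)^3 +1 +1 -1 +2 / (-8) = 7 / 8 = 0.88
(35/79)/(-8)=-35/632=-0.06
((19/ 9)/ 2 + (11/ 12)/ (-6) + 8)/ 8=641/ 576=1.11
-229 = -229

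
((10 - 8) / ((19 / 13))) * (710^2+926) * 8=105045408 / 19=5528705.68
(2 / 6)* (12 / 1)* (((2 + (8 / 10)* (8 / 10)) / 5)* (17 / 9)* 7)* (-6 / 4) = -5236 / 125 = -41.89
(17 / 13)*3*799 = 40749 / 13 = 3134.54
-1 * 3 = -3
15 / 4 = 3.75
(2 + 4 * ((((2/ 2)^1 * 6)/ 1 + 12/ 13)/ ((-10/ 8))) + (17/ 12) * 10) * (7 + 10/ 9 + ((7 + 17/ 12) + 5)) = -361925/ 2808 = -128.89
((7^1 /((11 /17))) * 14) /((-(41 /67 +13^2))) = -55811 /62502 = -0.89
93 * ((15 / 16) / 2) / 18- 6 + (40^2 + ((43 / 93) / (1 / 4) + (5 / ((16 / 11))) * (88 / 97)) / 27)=1596.61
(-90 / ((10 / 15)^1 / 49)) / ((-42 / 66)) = 10395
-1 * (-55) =55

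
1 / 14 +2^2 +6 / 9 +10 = 619 / 42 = 14.74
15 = 15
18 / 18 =1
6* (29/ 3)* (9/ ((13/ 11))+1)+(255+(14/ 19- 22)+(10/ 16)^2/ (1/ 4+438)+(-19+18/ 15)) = 24788909371/ 34639280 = 715.63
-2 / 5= -0.40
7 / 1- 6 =1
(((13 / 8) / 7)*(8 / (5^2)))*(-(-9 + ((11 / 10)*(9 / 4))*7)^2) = -1441557 / 280000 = -5.15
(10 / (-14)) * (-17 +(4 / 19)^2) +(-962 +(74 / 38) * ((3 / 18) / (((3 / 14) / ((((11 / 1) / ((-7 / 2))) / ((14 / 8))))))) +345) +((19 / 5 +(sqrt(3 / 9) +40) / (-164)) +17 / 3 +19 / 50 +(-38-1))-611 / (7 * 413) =-637.22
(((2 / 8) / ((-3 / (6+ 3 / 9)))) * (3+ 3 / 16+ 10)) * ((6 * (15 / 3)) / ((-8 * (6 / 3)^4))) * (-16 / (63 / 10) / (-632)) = 100225 / 15289344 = 0.01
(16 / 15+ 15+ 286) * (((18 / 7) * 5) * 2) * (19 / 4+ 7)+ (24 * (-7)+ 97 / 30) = 19131529 / 210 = 91102.52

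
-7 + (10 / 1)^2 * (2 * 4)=793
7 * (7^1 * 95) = 4655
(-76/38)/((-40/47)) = 47/20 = 2.35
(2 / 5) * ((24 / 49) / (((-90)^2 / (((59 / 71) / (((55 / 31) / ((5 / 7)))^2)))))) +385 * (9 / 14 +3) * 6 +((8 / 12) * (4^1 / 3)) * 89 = 591326843093171 / 69616094625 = 8494.11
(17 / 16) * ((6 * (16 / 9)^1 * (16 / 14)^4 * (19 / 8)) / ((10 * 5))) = 165376 / 180075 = 0.92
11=11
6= 6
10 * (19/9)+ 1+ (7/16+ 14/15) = 16907/720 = 23.48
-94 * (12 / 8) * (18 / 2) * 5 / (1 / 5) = -31725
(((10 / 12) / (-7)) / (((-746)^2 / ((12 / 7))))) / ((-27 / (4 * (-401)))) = -4010 / 184067667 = -0.00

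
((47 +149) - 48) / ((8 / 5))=185 / 2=92.50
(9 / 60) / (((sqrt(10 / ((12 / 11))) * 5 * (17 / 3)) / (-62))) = -279 * sqrt(330) / 46750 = -0.11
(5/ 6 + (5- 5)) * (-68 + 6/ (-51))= -965/ 17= -56.76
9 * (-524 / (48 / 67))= -26331 / 4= -6582.75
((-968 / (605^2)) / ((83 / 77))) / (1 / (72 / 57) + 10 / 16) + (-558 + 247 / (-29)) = -6374882213 / 11252725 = -566.52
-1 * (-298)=298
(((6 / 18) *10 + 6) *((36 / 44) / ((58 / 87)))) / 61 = 126 / 671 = 0.19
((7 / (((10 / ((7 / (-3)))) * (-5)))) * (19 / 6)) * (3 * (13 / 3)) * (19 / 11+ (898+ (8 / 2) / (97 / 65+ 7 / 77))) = 8498472437 / 700425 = 12133.31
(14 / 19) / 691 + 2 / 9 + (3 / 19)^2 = 557267 / 2245059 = 0.25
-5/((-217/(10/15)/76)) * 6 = 1520/217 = 7.00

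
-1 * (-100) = 100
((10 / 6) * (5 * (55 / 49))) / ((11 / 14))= 250 / 21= 11.90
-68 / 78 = -34 / 39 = -0.87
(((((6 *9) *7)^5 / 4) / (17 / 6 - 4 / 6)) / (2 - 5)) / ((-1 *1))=3858593279184 / 13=296814867629.54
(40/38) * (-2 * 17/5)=-7.16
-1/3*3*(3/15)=-1/5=-0.20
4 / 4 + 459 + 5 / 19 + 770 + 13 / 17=397622 / 323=1231.03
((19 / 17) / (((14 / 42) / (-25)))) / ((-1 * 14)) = 1425 / 238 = 5.99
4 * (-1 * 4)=-16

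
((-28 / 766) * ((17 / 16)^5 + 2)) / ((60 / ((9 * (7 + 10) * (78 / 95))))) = -48967316307 / 190762188800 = -0.26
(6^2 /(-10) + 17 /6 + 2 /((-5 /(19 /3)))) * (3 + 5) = -26.40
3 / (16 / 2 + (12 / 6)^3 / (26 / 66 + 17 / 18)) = 795 / 3704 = 0.21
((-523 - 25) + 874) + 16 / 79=25770 / 79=326.20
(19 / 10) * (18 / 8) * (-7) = -1197 / 40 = -29.92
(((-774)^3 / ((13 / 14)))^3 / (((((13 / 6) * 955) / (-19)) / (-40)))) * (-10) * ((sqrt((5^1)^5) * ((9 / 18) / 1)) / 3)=10395283784757799250595605372928000 * sqrt(5) / 5455151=4261029839159306741852377000.00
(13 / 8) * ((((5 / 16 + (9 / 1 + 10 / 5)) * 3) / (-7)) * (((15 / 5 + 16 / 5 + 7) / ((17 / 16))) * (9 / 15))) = -698841 / 11900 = -58.73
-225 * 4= -900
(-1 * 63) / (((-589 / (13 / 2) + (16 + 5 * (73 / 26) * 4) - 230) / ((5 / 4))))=819 / 2584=0.32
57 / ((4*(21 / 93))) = 1767 / 28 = 63.11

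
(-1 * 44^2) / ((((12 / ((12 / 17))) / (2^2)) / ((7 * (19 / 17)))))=-1029952 / 289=-3563.85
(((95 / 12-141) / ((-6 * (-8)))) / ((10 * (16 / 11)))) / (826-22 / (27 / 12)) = -17567 / 75223040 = -0.00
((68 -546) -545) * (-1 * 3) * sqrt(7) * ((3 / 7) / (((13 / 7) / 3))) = 27621 * sqrt(7) / 13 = 5621.41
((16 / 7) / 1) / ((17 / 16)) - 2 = 18 / 119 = 0.15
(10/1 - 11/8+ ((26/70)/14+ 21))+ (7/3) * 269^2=992967271/5880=168871.98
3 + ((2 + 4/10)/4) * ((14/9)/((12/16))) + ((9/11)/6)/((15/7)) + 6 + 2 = 12.31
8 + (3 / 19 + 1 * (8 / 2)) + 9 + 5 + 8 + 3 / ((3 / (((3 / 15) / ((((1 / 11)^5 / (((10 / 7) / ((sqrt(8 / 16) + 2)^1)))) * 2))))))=12271677 / 931 - 161051 * sqrt(2) / 49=8533.00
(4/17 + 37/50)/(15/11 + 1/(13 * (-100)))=237094/331313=0.72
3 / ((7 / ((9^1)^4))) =19683 / 7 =2811.86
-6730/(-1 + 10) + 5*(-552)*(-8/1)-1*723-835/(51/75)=2965336/153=19381.28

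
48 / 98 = 24 / 49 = 0.49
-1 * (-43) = 43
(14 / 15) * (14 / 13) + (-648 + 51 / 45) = -41981 / 65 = -645.86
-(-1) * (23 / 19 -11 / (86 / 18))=-1.09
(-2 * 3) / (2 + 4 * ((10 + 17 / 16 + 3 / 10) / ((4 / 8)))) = -60 / 929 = -0.06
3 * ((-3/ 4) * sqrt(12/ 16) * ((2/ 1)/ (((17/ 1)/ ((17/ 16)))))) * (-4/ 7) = 9 * sqrt(3)/ 112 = 0.14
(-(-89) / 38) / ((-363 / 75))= -2225 / 4598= -0.48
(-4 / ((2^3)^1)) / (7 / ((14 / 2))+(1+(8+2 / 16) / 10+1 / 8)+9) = -8 / 191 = -0.04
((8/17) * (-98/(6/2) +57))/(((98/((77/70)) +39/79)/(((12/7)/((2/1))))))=1014992/9264031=0.11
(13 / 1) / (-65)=-1 / 5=-0.20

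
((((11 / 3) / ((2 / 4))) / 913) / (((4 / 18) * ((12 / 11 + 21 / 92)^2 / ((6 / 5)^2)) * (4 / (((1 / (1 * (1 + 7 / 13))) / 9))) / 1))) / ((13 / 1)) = 256036 / 6163528125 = 0.00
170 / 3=56.67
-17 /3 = -5.67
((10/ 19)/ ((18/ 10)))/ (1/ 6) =100/ 57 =1.75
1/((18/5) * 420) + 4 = 6049/1512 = 4.00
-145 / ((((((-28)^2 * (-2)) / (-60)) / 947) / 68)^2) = -8455675757625 / 9604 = -880432711.12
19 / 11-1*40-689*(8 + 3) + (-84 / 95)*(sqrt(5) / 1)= -83790 / 11-84*sqrt(5) / 95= -7619.25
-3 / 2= -1.50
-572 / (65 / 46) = -404.80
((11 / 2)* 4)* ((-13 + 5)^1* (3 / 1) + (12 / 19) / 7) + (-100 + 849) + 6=30455 / 133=228.98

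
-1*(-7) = 7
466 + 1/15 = 6991/15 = 466.07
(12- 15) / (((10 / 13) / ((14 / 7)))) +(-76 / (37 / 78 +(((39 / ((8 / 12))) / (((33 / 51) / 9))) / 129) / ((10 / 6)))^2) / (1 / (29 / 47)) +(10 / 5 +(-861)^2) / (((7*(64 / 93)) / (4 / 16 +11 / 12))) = 208326022503738995951 / 1160404610103680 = 179528.78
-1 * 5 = -5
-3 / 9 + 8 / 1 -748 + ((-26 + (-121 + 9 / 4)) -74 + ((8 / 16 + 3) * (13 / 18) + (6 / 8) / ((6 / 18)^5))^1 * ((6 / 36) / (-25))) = -2592851 / 2700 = -960.32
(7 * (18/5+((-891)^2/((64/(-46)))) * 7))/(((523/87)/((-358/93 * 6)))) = 69666055370919/648520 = 107423140.95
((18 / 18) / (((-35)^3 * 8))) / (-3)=1 / 1029000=0.00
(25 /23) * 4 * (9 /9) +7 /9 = 1061 /207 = 5.13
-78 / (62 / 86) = -3354 / 31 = -108.19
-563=-563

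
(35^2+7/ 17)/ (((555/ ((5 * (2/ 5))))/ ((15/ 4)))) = 10416/ 629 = 16.56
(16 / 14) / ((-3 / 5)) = -40 / 21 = -1.90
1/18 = 0.06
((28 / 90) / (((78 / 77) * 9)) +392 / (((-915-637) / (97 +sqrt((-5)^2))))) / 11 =-39419422 / 16853265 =-2.34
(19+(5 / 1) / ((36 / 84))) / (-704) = -23 / 528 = -0.04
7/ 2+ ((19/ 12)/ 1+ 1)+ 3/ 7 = 547/ 84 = 6.51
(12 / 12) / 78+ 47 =3667 / 78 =47.01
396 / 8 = 99 / 2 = 49.50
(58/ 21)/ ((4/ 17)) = 493/ 42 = 11.74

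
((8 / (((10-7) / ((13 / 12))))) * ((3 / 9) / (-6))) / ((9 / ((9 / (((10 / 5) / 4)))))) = -26 / 81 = -0.32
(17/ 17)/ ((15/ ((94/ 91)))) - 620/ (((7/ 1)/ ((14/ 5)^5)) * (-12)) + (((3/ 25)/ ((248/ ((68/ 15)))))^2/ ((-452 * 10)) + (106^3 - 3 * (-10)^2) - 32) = 1191954.36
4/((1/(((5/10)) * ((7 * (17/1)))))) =238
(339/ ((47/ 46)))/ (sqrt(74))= 7797 * sqrt(74)/ 1739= 38.57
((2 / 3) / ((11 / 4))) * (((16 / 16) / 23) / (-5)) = -8 / 3795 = -0.00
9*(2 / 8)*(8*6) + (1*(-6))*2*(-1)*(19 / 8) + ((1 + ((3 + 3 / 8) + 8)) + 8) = 1255 / 8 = 156.88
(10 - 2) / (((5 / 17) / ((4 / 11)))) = 544 / 55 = 9.89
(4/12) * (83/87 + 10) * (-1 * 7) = -6671/261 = -25.56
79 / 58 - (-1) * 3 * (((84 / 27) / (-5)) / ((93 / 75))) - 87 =-470051 / 5394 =-87.14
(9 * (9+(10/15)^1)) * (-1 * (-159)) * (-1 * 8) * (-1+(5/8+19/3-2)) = -438045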